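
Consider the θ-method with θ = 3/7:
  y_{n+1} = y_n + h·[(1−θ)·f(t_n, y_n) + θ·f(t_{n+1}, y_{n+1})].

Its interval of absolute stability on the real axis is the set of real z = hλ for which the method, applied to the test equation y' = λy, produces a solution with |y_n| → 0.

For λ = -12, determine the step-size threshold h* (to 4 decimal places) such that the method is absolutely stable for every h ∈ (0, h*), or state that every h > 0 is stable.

(-14.0000,0); λ=-12 ⇒ h* = (14)/12 = 1.1667.

Set f=λy, z=hλ:
  y_{n+1} = y_n + z·[4/7·y_n + 3/7·y_{n+1}] ⇒ (1 − 3/7z)y_{n+1} = (1 + 4/7z)y_n
  ⇒ R(z) = (1 + 4/7z)/(1 − 3/7z).

Boundary: |R(x)|=1, x<0.
x=-1.56: |R|=0.0651
R=−1: 1+4/7x = −1+3/7x ⇒ -1/7x=2 ⇒ x=2/(-1/7)=-14.0000
Confirm numerically:
  x=-9.348: |R|=0.86725 <1
  x=-7.314: |R|=0.76899 <1
  x=-5.637: |R|=0.65024 <1
  x=-14.156: |R|=1.00315 >1
  x=-14.030: |R|=1.00061 >1
Stable set (-14.0000, 0).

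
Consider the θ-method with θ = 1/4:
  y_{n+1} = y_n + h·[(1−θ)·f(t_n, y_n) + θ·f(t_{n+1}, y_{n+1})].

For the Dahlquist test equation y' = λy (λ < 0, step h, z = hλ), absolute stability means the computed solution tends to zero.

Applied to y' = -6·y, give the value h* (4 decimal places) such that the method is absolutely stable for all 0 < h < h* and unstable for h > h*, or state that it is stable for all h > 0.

(-4.0000,0); λ=-6 ⇒ h* = (4)/6 = 0.6667.

Set f=λy, z=hλ:
  y_{n+1} = y_n + z·[3/4·y_n + 1/4·y_{n+1}] ⇒ (1 − 1/4z)y_{n+1} = (1 + 3/4z)y_n
  ⇒ R(z) = (1 + 3/4z)/(1 − 1/4z).

Find x<0 with |R(x)|<1.
x=-0.85: |R|=0.2990
R=−1: 1+3/4x = −1+1/4x ⇒ -1/2x=2 ⇒ x=2/(-1/2)=-4.0000
Confirm numerically:
  x=-3.008: |R|=0.71689 <1
  x=-1.911: |R|=0.29318 <1
  x=-1.739: |R|=0.21206 <1
  x=-4.201: |R|=1.04902 >1
  x=-4.117: |R|=1.02883 >1
Stable set (-4.0000, 0).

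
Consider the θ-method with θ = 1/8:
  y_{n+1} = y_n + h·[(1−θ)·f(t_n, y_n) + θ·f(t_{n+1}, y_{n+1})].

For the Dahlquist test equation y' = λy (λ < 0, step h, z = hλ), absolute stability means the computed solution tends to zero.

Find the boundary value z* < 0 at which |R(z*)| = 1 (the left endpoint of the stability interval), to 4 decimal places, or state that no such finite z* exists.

z* = -2.6667.

Test eqn y'=λy, z=hλ:
  y_{n+1} = y_n + z·[7/8·y_n + 1/8·y_{n+1}] ⇒ (1 − 1/8z)y_{n+1} = (1 + 7/8z)y_n
  Hence R(z) = (1 + 7/8z)/(1 − 1/8z).

Solve |R(x)|<1 on ℝ⁻.
x=-0.58: |R|=0.4592
R=−1: 1+7/8x = −1+1/8x ⇒ -3/4x=2 ⇒ x=2/(-3/4)=-2.6667
Confirm numerically:
  x=-2.199: |R|=0.72487 <1
  x=-2.078: |R|=0.64953 <1
  x=-1.705: |R|=0.40546 <1
  x=-1.592: |R|=0.32777 <1
  x=-2.883: |R|=1.11927 >1
  x=-2.851: |R|=1.10193 >1
  x=-2.733: |R|=1.03708 >1
Stable set (-2.6667, 0).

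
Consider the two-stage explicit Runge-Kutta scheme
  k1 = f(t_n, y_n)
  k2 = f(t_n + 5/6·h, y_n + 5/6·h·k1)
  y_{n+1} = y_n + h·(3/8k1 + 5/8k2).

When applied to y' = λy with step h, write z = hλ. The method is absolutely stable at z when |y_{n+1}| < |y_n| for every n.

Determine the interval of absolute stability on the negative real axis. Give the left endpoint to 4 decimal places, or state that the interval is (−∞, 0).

Set f=λy, z=hλ:
  k1=λy_n ⇒ h·k1=z·y_n;  k2=λ(1+5/6z)y_n ⇒ h·k2=z(1+5/6z)y_n
  y_{n+1}/y_n = 1 + 3/8z + 5/8z(1+5/6z) = 1 + z + 25/48z²
  so R(z) = 1 + z + 25/48z².

Solve |R(x)|<1 on ℝ⁻.
x=-0.73: |R|=0.5476
R=1: x+25/48x²=0 ⇒ x=−48/25=-1.9200; min R=1−1/(4·25/48)=0.5200>−1
Confirm numerically:
  x=-1.576: |R|=0.71763 <1
  x=-1.328: |R|=0.59053 <1
  x=-1.211: |R|=0.55281 <1
  x=-1.111: |R|=0.53188 <1
  x=-2.411: |R|=1.61656 >1
  x=-2.074: |R|=1.16635 >1
  x=-1.967: |R|=1.04815 >1
So |R|<1 on (-1.9200, 0).

z∈(-1.9200,0).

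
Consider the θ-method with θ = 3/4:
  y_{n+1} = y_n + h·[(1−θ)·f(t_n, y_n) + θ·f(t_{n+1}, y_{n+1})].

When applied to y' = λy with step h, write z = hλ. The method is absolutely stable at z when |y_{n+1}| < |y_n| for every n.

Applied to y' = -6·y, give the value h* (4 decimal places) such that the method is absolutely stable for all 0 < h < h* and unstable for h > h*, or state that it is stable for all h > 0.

With y'=λy (z=hλ):
  y_{n+1} = y_n + z·[1/4·y_n + 3/4·y_{n+1}] ⇒ (1 − 3/4z)y_{n+1} = (1 + 1/4z)y_n
  R(z) = (1 + 1/4z)/(1 − 3/4z).

Boundary: |R(x)|=1, x<0.
x=-1.7: |R|=0.2527
x=-2: |R|=0.2000
x=-10: |R|=0.1765
x=-100: |R|=0.3158
θ=3/4≥1/2 ⇒ |1+1/4x|<|1−3/4x| ∀x<0 ⇒ unbounded interval.

(−∞, 0) — no finite endpoint. Any h>0 works for λ=-6.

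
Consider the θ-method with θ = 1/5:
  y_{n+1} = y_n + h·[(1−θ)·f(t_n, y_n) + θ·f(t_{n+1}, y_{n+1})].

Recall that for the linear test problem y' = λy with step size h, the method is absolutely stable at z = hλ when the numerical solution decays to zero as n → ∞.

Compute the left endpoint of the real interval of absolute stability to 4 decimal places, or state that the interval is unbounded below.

Set f=λy, z=hλ:
  y_{n+1} = y_n + z·[4/5·y_n + 1/5·y_{n+1}] ⇒ (1 − 1/5z)y_{n+1} = (1 + 4/5z)y_n
  ⇒ R(z) = (1 + 4/5z)/(1 − 1/5z).

Find x<0 with |R(x)|<1.
x=-0.43: |R|=0.6041
R=−1: 1+4/5x = −1+1/5x ⇒ -3/5x=2 ⇒ x=2/(-3/5)=-3.3333
Confirm numerically:
  x=-2.671: |R|=0.74097 <1
  x=-2.633: |R|=0.72475 <1
  x=-2.093: |R|=0.47540 <1
  x=-1.768: |R|=0.30615 <1
  x=-3.792: |R|=1.15651 >1
  x=-3.599: |R|=1.09269 >1
So |R|<1 on (-3.3333, 0).

left endpoint -3.3333.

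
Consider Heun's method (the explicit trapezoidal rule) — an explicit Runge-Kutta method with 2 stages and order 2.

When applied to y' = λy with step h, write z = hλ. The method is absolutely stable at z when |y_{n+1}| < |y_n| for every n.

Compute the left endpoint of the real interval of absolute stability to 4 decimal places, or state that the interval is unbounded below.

z* = -2.0000.

On y'=λy, z=hλ:
  order 2, 2-stage ⇒ R(z)=1+z+z^2/2
  (e.g. R(-1.65)=0.71125, |R|=0.71125)

Find x<0 with |R(x)|<1.
x=-1.65: |R|=0.7112
|R(-2.17)|=1.1845 |R(-1.33)|=0.5544 |R(-0.52)|=0.6152
Bisect:
  x_lo=-2.7701 |R|=2.0666  x_hi=-0.1629 |R|=0.8504
  mid=-1.46649 |R|=0.60881 →hi
  mid=-2.11829 |R|=1.12529 →lo
  mid=-1.79239 |R|=0.81394 →hi
  mid=-1.95534 |R|=0.95634 →hi
  mid=-2.03682 |R|=1.03749 →lo
  mid=-1.99608 |R|=0.99609 →hi
  mid=-2.01645 |R|=1.01658 →lo
  mid=-2.00626 |R|=1.00628 →lo
  ...
  [-2.00006,-1.99990] ⇒ x*=-2.0000
Interval (-2.0000, 0).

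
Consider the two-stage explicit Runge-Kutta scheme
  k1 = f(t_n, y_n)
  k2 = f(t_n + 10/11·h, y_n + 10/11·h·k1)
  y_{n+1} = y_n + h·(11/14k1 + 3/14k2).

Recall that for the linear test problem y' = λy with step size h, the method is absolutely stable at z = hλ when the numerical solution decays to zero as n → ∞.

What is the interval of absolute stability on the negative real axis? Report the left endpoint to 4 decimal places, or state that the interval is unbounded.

On y'=λy, z=hλ:
  k1=λy_n ⇒ h·k1=z·y_n;  k2=λ(1+10/11z)y_n ⇒ h·k2=z(1+10/11z)y_n
  y_{n+1}/y_n = 1 + 11/14z + 3/14z(1+10/11z) = 1 + z + 15/77z²
  R(z) = 1 + z + 15/77z².

Solve |R(x)|<1 on ℝ⁻.
x=-1.01: |R|=0.1887
R=1: x+15/77x²=0 ⇒ x=−77/15=-5.1333; min R=1−1/(4·15/77)=-0.2833>−1
Confirm numerically:
  x=-4.932: |R|=0.80656 <1
  x=-4.705: |R|=0.60741 <1
  x=-2.719: |R|=0.27881 <1
  x=-2.320: |R|=0.27148 <1
  x=-5.732: |R|=1.66849 >1
  x=-5.704: |R|=1.63411 >1
  x=-5.169: |R|=1.03591 >1
Stable set (-5.1333, 0).

(-5.1333, 0).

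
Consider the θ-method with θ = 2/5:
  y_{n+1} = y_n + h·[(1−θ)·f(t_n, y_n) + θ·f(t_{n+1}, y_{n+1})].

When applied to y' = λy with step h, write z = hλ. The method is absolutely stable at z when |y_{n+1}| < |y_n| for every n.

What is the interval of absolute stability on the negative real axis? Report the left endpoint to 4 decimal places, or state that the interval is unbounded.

z∈(-10.0000,0).

On y'=λy, z=hλ:
  y_{n+1} = y_n + z·[3/5·y_n + 2/5·y_{n+1}] ⇒ (1 − 2/5z)y_{n+1} = (1 + 3/5z)y_n
  Hence R(z) = (1 + 3/5z)/(1 − 2/5z).

Find x<0 with |R(x)|<1.
x=-1.25: |R|=0.1667
R=−1: 1+3/5x = −1+2/5x ⇒ -1/5x=2 ⇒ x=2/(-1/5)=-10.0000
Confirm numerically:
  x=-6.276: |R|=0.78783 <1
  x=-6.000: |R|=0.76471 <1
  x=-5.617: |R|=0.73001 <1
  x=-10.554: |R|=1.02122 >1
  x=-10.354: |R|=1.01377 >1
So |R|<1 on (-10.0000, 0).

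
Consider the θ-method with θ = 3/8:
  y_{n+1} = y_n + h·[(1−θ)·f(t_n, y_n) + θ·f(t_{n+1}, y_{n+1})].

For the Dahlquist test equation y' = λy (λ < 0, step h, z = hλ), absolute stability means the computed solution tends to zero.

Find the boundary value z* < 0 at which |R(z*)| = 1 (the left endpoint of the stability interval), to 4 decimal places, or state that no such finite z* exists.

Test eqn y'=λy, z=hλ:
  y_{n+1} = y_n + z·[5/8·y_n + 3/8·y_{n+1}] ⇒ (1 − 3/8z)y_{n+1} = (1 + 5/8z)y_n
  so R(z) = (1 + 5/8z)/(1 − 3/8z).

Solve |R(x)|<1 on ℝ⁻.
x=-0.78: |R|=0.3965
R=−1: 1+5/8x = −1+3/8x ⇒ -1/4x=2 ⇒ x=2/(-1/4)=-8.0000
Confirm numerically:
  x=-6.600: |R|=0.89928 <1
  x=-5.608: |R|=0.80728 <1
  x=-5.468: |R|=0.79249 <1
  x=-8.234: |R|=1.01431 >1
  x=-8.081: |R|=1.00502 >1
  x=-8.032: |R|=1.00199 >1
Interval (-8.0000, 0).

left endpoint -8.0000.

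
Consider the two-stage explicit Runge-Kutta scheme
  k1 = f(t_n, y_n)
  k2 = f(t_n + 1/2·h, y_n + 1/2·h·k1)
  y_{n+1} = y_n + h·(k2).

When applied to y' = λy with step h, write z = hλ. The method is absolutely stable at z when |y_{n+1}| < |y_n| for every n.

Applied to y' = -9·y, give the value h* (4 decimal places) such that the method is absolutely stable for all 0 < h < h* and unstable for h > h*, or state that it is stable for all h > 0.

Set f=λy, z=hλ:
  k1=λy_n ⇒ h·k1=z·y_n;  k2=λ(1+1/2z)y_n ⇒ h·k2=z(1+1/2z)y_n
  y_{n+1}/y_n = 1 + z(1+1/2z) = 1 + z + 1/2z²
  Hence R(z) = 1 + z + 1/2z².

Solve |R(x)|<1 on ℝ⁻.
x=-0.64: |R|=0.5648
R=1: x+1/2x²=0 ⇒ x=−2=-2.0000; min R=1−1/(4·1/2)=0.5000>−1
Confirm numerically:
  x=-1.535: |R|=0.64311 <1
  x=-1.176: |R|=0.51549 <1
  x=-0.924: |R|=0.50289 <1
  x=-2.459: |R|=1.56434 >1
  x=-2.318: |R|=1.36856 >1
  x=-2.277: |R|=1.31536 >1
Stable set (-2.0000, 0).

(-2.0000,0); λ=-9 ⇒ h* = (2)/9 = 0.2222.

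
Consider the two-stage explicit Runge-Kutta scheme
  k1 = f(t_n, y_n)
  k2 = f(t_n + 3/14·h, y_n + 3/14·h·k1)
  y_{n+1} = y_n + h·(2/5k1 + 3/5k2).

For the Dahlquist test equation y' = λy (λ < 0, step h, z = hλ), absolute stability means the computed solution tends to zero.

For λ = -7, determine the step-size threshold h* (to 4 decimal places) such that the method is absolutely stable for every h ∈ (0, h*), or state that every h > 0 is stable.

With y'=λy (z=hλ):
  k1=λy_n ⇒ h·k1=z·y_n;  k2=λ(1+3/14z)y_n ⇒ h·k2=z(1+3/14z)y_n
  y_{n+1}/y_n = 1 + 2/5z + 3/5z(1+3/14z) = 1 + z + 9/70z²
  so R(z) = 1 + z + 9/70z².

Solve |R(x)|<1 on ℝ⁻.
x=-0.48: |R|=0.5496
R=1: x+9/70x²=0 ⇒ x=−70/9=-7.7778; min R=1−1/(4·9/70)=-0.9444>−1
Confirm numerically:
  x=-7.624: |R|=0.84926 <1
  x=-5.265: |R|=0.70097 <1
  x=-5.033: |R|=0.77615 <1
  x=-3.552: |R|=0.92985 <1
  x=-8.169: |R|=1.41090 >1
  x=-8.104: |R|=1.33990 >1
  x=-7.995: |R|=1.22329 >1
So |R|<1 on (-7.7778, 0).

(-7.7778,0); λ=-7 ⇒ h* = (70/9)/7 = 1.1111.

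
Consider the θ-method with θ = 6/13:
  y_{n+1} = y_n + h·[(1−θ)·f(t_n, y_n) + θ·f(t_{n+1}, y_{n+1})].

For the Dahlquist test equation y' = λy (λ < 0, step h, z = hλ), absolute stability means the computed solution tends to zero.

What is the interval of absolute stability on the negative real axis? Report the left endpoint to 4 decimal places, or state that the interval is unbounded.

z∈(-26.0000,0).

On y'=λy, z=hλ:
  y_{n+1} = y_n + z·[7/13·y_n + 6/13·y_{n+1}] ⇒ (1 − 6/13z)y_{n+1} = (1 + 7/13z)y_n
  Hence R(z) = (1 + 7/13z)/(1 − 6/13z).

Solve |R(x)|<1 on ℝ⁻.
x=-0.61: |R|=0.5240
R=−1: 1+7/13x = −1+6/13x ⇒ -1/13x=2 ⇒ x=2/(-1/13)=-26.0000
Confirm numerically:
  x=-23.918: |R|=0.98670 <1
  x=-12.974: |R|=0.85661 <1
  x=-12.466: |R|=0.84585 <1
  x=-26.586: |R|=1.00340 >1
  x=-26.424: |R|=1.00247 >1
So |R|<1 on (-26.0000, 0).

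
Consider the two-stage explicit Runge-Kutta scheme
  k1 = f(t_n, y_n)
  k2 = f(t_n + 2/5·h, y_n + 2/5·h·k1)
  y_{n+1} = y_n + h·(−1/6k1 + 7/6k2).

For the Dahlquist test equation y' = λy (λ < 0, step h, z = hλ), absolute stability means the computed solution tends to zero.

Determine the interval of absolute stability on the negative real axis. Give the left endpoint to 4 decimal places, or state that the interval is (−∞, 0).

z∈(-2.1429,0).

Set f=λy, z=hλ:
  k1=λy_n ⇒ h·k1=z·y_n;  k2=λ(1+2/5z)y_n ⇒ h·k2=z(1+2/5z)y_n
  y_{n+1}/y_n = 1 − 1/6z + 7/6z(1+2/5z) = 1 + z + 7/15z²
  Hence R(z) = 1 + z + 7/15z².

Solve |R(x)|<1 on ℝ⁻.
x=-0.32: |R|=0.7278
R=1: x+7/15x²=0 ⇒ x=−15/7=-2.1429; min R=1−1/(4·7/15)=0.4643>−1
Confirm numerically:
  x=-2.071: |R|=0.93055 <1
  x=-2.043: |R|=0.90480 <1
  x=-1.445: |R|=0.52941 <1
  x=-1.137: |R|=0.46629 <1
  x=-2.552: |R|=1.48726 >1
  x=-2.173: |R|=1.03057 >1
So |R|<1 on (-2.1429, 0).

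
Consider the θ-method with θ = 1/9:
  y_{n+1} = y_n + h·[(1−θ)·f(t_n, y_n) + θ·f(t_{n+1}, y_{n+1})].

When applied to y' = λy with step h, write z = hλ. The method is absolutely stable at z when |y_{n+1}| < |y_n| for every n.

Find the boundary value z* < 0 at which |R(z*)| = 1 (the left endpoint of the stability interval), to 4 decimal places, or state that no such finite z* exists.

Test eqn y'=λy, z=hλ:
  y_{n+1} = y_n + z·[8/9·y_n + 1/9·y_{n+1}] ⇒ (1 − 1/9z)y_{n+1} = (1 + 8/9z)y_n
  Hence R(z) = (1 + 8/9z)/(1 − 1/9z).

Need |R(x)|<1, x<0.
x=-0.96: |R|=0.1325
R=−1: 1+8/9x = −1+1/9x ⇒ -7/9x=2 ⇒ x=2/(-7/9)=-2.5714
Confirm numerically:
  x=-1.987: |R|=0.62765 <1
  x=-1.560: |R|=0.32955 <1
  x=-1.178: |R|=0.04166 <1
  x=-1.119: |R|=0.00474 <1
  x=-2.903: |R|=1.19499 >1
  x=-2.593: |R|=1.01303 >1
So |R|<1 on (-2.5714, 0).

z* = -2.5714.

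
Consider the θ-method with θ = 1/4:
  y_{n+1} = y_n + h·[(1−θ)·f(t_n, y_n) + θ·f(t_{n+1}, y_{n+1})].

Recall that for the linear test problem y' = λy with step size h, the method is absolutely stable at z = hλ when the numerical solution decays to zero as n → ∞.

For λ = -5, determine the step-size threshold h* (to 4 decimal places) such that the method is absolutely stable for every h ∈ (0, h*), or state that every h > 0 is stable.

(-4.0000,0); λ=-5 ⇒ h* = (4)/5 = 0.8000.

On y'=λy, z=hλ:
  y_{n+1} = y_n + z·[3/4·y_n + 1/4·y_{n+1}] ⇒ (1 − 1/4z)y_{n+1} = (1 + 3/4z)y_n
  Hence R(z) = (1 + 3/4z)/(1 − 1/4z).

Solve |R(x)|<1 on ℝ⁻.
x=-1.74: |R|=0.2125
R=−1: 1+3/4x = −1+1/4x ⇒ -1/2x=2 ⇒ x=2/(-1/2)=-4.0000
Confirm numerically:
  x=-3.766: |R|=0.93974 <1
  x=-2.975: |R|=0.70609 <1
  x=-2.719: |R|=0.61869 <1
  x=-2.266: |R|=0.44654 <1
  x=-4.277: |R|=1.06693 >1
  x=-4.067: |R|=1.01661 >1
Interval (-4.0000, 0).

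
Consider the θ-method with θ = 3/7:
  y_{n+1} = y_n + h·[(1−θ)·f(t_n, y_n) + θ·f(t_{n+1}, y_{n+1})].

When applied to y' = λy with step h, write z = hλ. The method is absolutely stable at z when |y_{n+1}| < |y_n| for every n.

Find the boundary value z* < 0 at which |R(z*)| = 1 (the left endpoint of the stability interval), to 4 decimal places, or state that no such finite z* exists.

z* = -14.0000.

With y'=λy (z=hλ):
  y_{n+1} = y_n + z·[4/7·y_n + 3/7·y_{n+1}] ⇒ (1 − 3/7z)y_{n+1} = (1 + 4/7z)y_n
  ⇒ R(z) = (1 + 4/7z)/(1 − 3/7z).

Boundary: |R(x)|=1, x<0.
x=-1.74: |R|=0.0033
R=−1: 1+4/7x = −1+3/7x ⇒ -1/7x=2 ⇒ x=2/(-1/7)=-14.0000
Confirm numerically:
  x=-11.456: |R|=0.93850 <1
  x=-11.156: |R|=0.92972 <1
  x=-7.649: |R|=0.78793 <1
  x=-6.648: |R|=0.72714 <1
  x=-14.399: |R|=1.00795 >1
  x=-14.357: |R|=1.00713 >1
  x=-14.226: |R|=1.00455 >1
So |R|<1 on (-14.0000, 0).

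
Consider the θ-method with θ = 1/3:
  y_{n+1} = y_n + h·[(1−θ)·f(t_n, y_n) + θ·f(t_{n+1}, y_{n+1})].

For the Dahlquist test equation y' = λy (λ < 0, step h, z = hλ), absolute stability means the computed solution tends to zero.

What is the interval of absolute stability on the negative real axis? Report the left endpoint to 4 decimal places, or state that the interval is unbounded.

Set f=λy, z=hλ:
  y_{n+1} = y_n + z·[2/3·y_n + 1/3·y_{n+1}] ⇒ (1 − 1/3z)y_{n+1} = (1 + 2/3z)y_n
  Hence R(z) = (1 + 2/3z)/(1 − 1/3z).

Need |R(x)|<1, x<0.
x=-1.41: |R|=0.0408
R=−1: 1+2/3x = −1+1/3x ⇒ -1/3x=2 ⇒ x=2/(-1/3)=-6.0000
Confirm numerically:
  x=-5.503: |R|=0.94155 <1
  x=-4.662: |R|=0.82537 <1
  x=-3.649: |R|=0.64641 <1
  x=-6.469: |R|=1.04953 >1
  x=-6.222: |R|=1.02407 >1
Stable set (-6.0000, 0).

(-6.0000, 0).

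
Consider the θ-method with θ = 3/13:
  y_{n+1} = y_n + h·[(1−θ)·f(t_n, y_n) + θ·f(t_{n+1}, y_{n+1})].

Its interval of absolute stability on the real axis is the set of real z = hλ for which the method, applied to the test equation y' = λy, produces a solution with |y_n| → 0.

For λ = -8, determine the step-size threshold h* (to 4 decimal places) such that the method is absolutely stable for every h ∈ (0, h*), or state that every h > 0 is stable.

Set f=λy, z=hλ:
  y_{n+1} = y_n + z·[10/13·y_n + 3/13·y_{n+1}] ⇒ (1 − 3/13z)y_{n+1} = (1 + 10/13z)y_n
  ⇒ R(z) = (1 + 10/13z)/(1 − 3/13z).

Solve |R(x)|<1 on ℝ⁻.
x=-0.48: |R|=0.5679
R=−1: 1+10/13x = −1+3/13x ⇒ -7/13x=2 ⇒ x=2/(-7/13)=-3.7143
Confirm numerically:
  x=-3.292: |R|=0.87078 <1
  x=-3.290: |R|=0.87014 <1
  x=-2.154: |R|=0.43880 <1
  x=-4.260: |R|=1.14818 >1
  x=-3.845: |R|=1.03729 >1
Stable set (-3.7143, 0).

(-3.7143,0); λ=-8 ⇒ h* = (26/7)/8 = 0.4643.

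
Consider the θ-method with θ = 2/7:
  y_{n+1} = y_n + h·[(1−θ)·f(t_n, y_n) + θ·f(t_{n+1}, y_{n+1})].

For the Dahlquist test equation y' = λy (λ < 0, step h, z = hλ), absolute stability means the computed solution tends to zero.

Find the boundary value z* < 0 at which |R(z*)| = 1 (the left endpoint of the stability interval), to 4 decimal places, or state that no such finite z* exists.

z* = -4.6667.

Set f=λy, z=hλ:
  y_{n+1} = y_n + z·[5/7·y_n + 2/7·y_{n+1}] ⇒ (1 − 2/7z)y_{n+1} = (1 + 5/7z)y_n
  Hence R(z) = (1 + 5/7z)/(1 − 2/7z).

Need |R(x)|<1, x<0.
x=-1.28: |R|=0.0628
R=−1: 1+5/7x = −1+2/7x ⇒ -3/7x=2 ⇒ x=2/(-3/7)=-4.6667
Confirm numerically:
  x=-4.543: |R|=0.97694 <1
  x=-3.695: |R|=0.79743 <1
  x=-2.936: |R|=0.59664 <1
  x=-2.356: |R|=0.40813 <1
  x=-4.807: |R|=1.02534 >1
  x=-4.774: |R|=1.01946 >1
Stable set (-4.6667, 0).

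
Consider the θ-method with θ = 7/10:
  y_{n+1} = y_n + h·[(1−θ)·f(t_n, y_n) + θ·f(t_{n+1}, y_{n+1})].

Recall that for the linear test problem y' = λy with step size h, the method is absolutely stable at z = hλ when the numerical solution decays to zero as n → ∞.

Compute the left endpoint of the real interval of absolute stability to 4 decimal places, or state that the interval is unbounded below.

interval (−∞, 0).

Set f=λy, z=hλ:
  y_{n+1} = y_n + z·[3/10·y_n + 7/10·y_{n+1}] ⇒ (1 − 7/10z)y_{n+1} = (1 + 3/10z)y_n
  so R(z) = (1 + 3/10z)/(1 − 7/10z).

Boundary: |R(x)|=1, x<0.
x=-0.68: |R|=0.5393
x=-2: |R|=0.1667
x=-10: |R|=0.2500
x=-100: |R|=0.4085
θ=7/10≥1/2 ⇒ |1+3/10x|<|1−7/10x| ∀x<0 ⇒ stable on all of ℝ⁻.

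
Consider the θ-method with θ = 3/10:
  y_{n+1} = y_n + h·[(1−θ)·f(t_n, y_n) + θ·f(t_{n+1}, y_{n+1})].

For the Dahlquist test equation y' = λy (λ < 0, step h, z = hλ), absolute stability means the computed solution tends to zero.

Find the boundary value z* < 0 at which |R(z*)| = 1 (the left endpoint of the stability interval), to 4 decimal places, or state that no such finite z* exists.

left endpoint -5.0000.

On y'=λy, z=hλ:
  y_{n+1} = y_n + z·[7/10·y_n + 3/10·y_{n+1}] ⇒ (1 − 3/10z)y_{n+1} = (1 + 7/10z)y_n
  ⇒ R(z) = (1 + 7/10z)/(1 − 3/10z).

Boundary: |R(x)|=1, x<0.
x=-1.77: |R|=0.1561
R=−1: 1+7/10x = −1+3/10x ⇒ -2/5x=2 ⇒ x=2/(-2/5)=-5.0000
Confirm numerically:
  x=-4.599: |R|=0.93260 <1
  x=-3.894: |R|=0.79596 <1
  x=-3.234: |R|=0.64146 <1
  x=-5.115: |R|=1.01815 >1
  x=-5.114: |R|=1.01799 >1
  x=-5.053: |R|=1.00843 >1
Interval (-5.0000, 0).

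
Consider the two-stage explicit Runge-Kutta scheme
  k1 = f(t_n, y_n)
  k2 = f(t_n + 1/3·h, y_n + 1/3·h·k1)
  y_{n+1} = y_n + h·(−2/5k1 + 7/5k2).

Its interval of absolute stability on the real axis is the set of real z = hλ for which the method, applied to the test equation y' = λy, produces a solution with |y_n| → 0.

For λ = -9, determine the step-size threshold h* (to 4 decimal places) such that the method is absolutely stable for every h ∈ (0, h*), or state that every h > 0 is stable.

Set f=λy, z=hλ:
  k1=λy_n ⇒ h·k1=z·y_n;  k2=λ(1+1/3z)y_n ⇒ h·k2=z(1+1/3z)y_n
  y_{n+1}/y_n = 1 − 2/5z + 7/5z(1+1/3z) = 1 + z + 7/15z²
  so R(z) = 1 + z + 7/15z².

Boundary: |R(x)|=1, x<0.
x=-1.41: |R|=0.5178
R=1: x+7/15x²=0 ⇒ x=−15/7=-2.1429; min R=1−1/(4·7/15)=0.4643>−1
Confirm numerically:
  x=-2.114: |R|=0.97153 <1
  x=-1.898: |R|=0.78312 <1
  x=-1.441: |R|=0.52802 <1
  x=-2.711: |R|=1.71878 >1
  x=-2.443: |R|=1.34218 >1
  x=-2.432: |R|=1.32816 >1
Interval (-2.1429, 0).

(-2.1429,0); λ=-9 ⇒ h* = (15/7)/9 = 0.2381.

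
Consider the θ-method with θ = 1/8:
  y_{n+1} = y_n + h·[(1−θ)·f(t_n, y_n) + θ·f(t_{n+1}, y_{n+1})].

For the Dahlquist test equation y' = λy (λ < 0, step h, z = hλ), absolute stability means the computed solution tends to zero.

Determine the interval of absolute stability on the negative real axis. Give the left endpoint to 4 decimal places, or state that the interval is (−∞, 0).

z∈(-2.6667,0).

On y'=λy, z=hλ:
  y_{n+1} = y_n + z·[7/8·y_n + 1/8·y_{n+1}] ⇒ (1 − 1/8z)y_{n+1} = (1 + 7/8z)y_n
  R(z) = (1 + 7/8z)/(1 − 1/8z).

Find x<0 with |R(x)|<1.
x=-1.72: |R|=0.4156
R=−1: 1+7/8x = −1+1/8x ⇒ -3/4x=2 ⇒ x=2/(-3/4)=-2.6667
Confirm numerically:
  x=-2.446: |R|=0.87325 <1
  x=-2.214: |R|=0.73409 <1
  x=-1.538: |R|=0.29000 <1
  x=-1.075: |R|=0.05234 <1
  x=-2.973: |R|=1.16750 >1
  x=-2.845: |R|=1.09866 >1
Interval (-2.6667, 0).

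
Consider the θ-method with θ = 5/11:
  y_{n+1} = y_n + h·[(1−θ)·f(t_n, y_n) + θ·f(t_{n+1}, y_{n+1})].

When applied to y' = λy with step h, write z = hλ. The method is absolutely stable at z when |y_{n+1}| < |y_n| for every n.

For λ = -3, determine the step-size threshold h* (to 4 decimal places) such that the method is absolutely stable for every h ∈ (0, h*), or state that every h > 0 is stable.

(-22.0000,0); λ=-3 ⇒ h* = (22)/3 = 7.3333.

Set f=λy, z=hλ:
  y_{n+1} = y_n + z·[6/11·y_n + 5/11·y_{n+1}] ⇒ (1 − 5/11z)y_{n+1} = (1 + 6/11z)y_n
  R(z) = (1 + 6/11z)/(1 − 5/11z).

Boundary: |R(x)|=1, x<0.
x=-0.82: |R|=0.4026
R=−1: 1+6/11x = −1+5/11x ⇒ -1/11x=2 ⇒ x=2/(-1/11)=-22.0000
Confirm numerically:
  x=-12.828: |R|=0.87793 <1
  x=-11.176: |R|=0.83816 <1
  x=-10.551: |R|=0.82042 <1
  x=-22.365: |R|=1.00297 >1
  x=-22.234: |R|=1.00192 >1
Interval (-22.0000, 0).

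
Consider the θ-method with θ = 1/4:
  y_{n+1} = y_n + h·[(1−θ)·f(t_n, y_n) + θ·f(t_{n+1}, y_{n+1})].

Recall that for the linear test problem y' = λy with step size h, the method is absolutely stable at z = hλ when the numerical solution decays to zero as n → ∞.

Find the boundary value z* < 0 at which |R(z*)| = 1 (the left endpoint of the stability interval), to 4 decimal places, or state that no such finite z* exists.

Test eqn y'=λy, z=hλ:
  y_{n+1} = y_n + z·[3/4·y_n + 1/4·y_{n+1}] ⇒ (1 − 1/4z)y_{n+1} = (1 + 3/4z)y_n
  so R(z) = (1 + 3/4z)/(1 − 1/4z).

Find x<0 with |R(x)|<1.
x=-1.19: |R|=0.0829
R=−1: 1+3/4x = −1+1/4x ⇒ -1/2x=2 ⇒ x=2/(-1/2)=-4.0000
Confirm numerically:
  x=-3.745: |R|=0.93415 <1
  x=-2.378: |R|=0.49138 <1
  x=-1.857: |R|=0.26823 <1
  x=-1.714: |R|=0.19986 <1
  x=-4.479: |R|=1.11299 >1
  x=-4.042: |R|=1.01045 >1
Stable set (-4.0000, 0).

left endpoint -4.0000.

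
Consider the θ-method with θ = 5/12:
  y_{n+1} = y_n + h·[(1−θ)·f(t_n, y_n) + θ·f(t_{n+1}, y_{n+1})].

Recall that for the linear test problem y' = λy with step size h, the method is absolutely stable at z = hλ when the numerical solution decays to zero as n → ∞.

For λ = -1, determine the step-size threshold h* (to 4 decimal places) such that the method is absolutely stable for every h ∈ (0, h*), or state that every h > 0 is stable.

Test eqn y'=λy, z=hλ:
  y_{n+1} = y_n + z·[7/12·y_n + 5/12·y_{n+1}] ⇒ (1 − 5/12z)y_{n+1} = (1 + 7/12z)y_n
  ⇒ R(z) = (1 + 7/12z)/(1 − 5/12z).

Need |R(x)|<1, x<0.
x=-0.79: |R|=0.4056
R=−1: 1+7/12x = −1+5/12x ⇒ -1/6x=2 ⇒ x=2/(-1/6)=-12.0000
Confirm numerically:
  x=-11.672: |R|=0.99068 <1
  x=-10.672: |R|=0.95936 <1
  x=-8.174: |R|=0.85527 <1
  x=-6.900: |R|=0.78065 <1
  x=-12.419: |R|=1.01131 >1
  x=-12.191: |R|=1.00524 >1
Stable set (-12.0000, 0).

(-12.0000,0); λ=-1 ⇒ h* = (12)/1 = 12.0000.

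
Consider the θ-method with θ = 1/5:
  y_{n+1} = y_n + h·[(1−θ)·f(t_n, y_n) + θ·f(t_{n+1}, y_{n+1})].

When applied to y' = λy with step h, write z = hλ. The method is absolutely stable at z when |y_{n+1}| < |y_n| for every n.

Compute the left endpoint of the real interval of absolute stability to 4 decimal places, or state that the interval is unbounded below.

With y'=λy (z=hλ):
  y_{n+1} = y_n + z·[4/5·y_n + 1/5·y_{n+1}] ⇒ (1 − 1/5z)y_{n+1} = (1 + 4/5z)y_n
  ⇒ R(z) = (1 + 4/5z)/(1 − 1/5z).

Boundary: |R(x)|=1, x<0.
x=-0.85: |R|=0.2735
R=−1: 1+4/5x = −1+1/5x ⇒ -3/5x=2 ⇒ x=2/(-3/5)=-3.3333
Confirm numerically:
  x=-3.127: |R|=0.92383 <1
  x=-1.998: |R|=0.42755 <1
  x=-1.556: |R|=0.18670 <1
  x=-3.610: |R|=1.09640 >1
  x=-3.451: |R|=1.04177 >1
Stable set (-3.3333, 0).

z* = -3.3333.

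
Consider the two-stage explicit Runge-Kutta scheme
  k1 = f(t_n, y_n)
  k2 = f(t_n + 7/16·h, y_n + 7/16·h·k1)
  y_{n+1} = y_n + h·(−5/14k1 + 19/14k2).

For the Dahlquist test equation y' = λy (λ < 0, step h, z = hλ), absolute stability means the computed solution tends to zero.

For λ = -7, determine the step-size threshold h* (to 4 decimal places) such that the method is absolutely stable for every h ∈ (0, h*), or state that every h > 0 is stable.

With y'=λy (z=hλ):
  k1=λy_n ⇒ h·k1=z·y_n;  k2=λ(1+7/16z)y_n ⇒ h·k2=z(1+7/16z)y_n
  y_{n+1}/y_n = 1 − 5/14z + 19/14z(1+7/16z) = 1 + z + 19/32z²
  Hence R(z) = 1 + z + 19/32z².

Boundary: |R(x)|=1, x<0.
x=-0.72: |R|=0.5878
R=1: x+19/32x²=0 ⇒ x=−32/19=-1.6842; min R=1−1/(4·19/32)=0.5789>−1
Confirm numerically:
  x=-1.508: |R|=0.84223 <1
  x=-1.456: |R|=0.80271 <1
  x=-1.193: |R|=0.65205 <1
  x=-1.945: |R|=1.30117 >1
  x=-1.924: |R|=1.27393 >1
So |R|<1 on (-1.6842, 0).

(-1.6842,0); λ=-7 ⇒ h* = (32/19)/7 = 0.2406.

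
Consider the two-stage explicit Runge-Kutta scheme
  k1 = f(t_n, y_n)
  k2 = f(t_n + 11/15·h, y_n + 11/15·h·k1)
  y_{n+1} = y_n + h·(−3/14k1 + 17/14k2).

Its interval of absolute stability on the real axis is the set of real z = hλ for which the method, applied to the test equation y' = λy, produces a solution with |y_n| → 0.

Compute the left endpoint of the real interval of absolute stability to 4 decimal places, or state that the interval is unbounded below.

On y'=λy, z=hλ:
  k1=λy_n ⇒ h·k1=z·y_n;  k2=λ(1+11/15z)y_n ⇒ h·k2=z(1+11/15z)y_n
  y_{n+1}/y_n = 1 − 3/14z + 17/14z(1+11/15z) = 1 + z + 187/210z²
  Hence R(z) = 1 + z + 187/210z².

Solve |R(x)|<1 on ℝ⁻.
x=-0.99: |R|=0.8828
R=1: x+187/210x²=0 ⇒ x=−210/187=-1.1230; min R=1−1/(4·187/210)=0.7193>−1
Confirm numerically:
  x=-0.954: |R|=0.85644 <1
  x=-0.733: |R|=0.74544 <1
  x=-0.661: |R|=0.72807 <1
  x=-1.702: |R|=1.87753 >1
  x=-1.600: |R|=1.67962 >1
  x=-1.171: |R|=1.05006 >1
Stable set (-1.1230, 0).

left endpoint -1.1230.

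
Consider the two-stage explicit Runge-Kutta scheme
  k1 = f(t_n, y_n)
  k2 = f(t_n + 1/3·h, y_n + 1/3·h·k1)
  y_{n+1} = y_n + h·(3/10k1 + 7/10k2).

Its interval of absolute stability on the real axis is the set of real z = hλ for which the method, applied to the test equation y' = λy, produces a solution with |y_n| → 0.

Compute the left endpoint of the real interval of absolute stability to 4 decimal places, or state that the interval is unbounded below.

left endpoint -4.2857.

With y'=λy (z=hλ):
  k1=λy_n ⇒ h·k1=z·y_n;  k2=λ(1+1/3z)y_n ⇒ h·k2=z(1+1/3z)y_n
  y_{n+1}/y_n = 1 + 3/10z + 7/10z(1+1/3z) = 1 + z + 7/30z²
  so R(z) = 1 + z + 7/30z².

Find x<0 with |R(x)|<1.
x=-0.8: |R|=0.3493
R=1: x+7/30x²=0 ⇒ x=−30/7=-4.2857; min R=1−1/(4·7/30)=-0.0714>−1
Confirm numerically:
  x=-3.873: |R|=0.62703 <1
  x=-3.766: |R|=0.54331 <1
  x=-3.216: |R|=0.19729 <1
  x=-4.441: |R|=1.16091 >1
  x=-4.358: |R|=1.07350 >1
Stable set (-4.2857, 0).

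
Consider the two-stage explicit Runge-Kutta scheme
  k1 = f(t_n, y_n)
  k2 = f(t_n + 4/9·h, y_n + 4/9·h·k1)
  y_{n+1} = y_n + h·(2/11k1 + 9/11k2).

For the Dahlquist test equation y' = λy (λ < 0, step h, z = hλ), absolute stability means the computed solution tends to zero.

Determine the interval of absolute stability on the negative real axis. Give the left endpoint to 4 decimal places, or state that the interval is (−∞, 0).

With y'=λy (z=hλ):
  k1=λy_n ⇒ h·k1=z·y_n;  k2=λ(1+4/9z)y_n ⇒ h·k2=z(1+4/9z)y_n
  y_{n+1}/y_n = 1 + 2/11z + 9/11z(1+4/9z) = 1 + z + 4/11z²
  Hence R(z) = 1 + z + 4/11z².

Find x<0 with |R(x)|<1.
x=-0.36: |R|=0.6871
R=1: x+4/11x²=0 ⇒ x=−11/4=-2.7500; min R=1−1/(4·4/11)=0.3125>−1
Confirm numerically:
  x=-2.371: |R|=0.67323 <1
  x=-2.149: |R|=0.53035 <1
  x=-1.409: |R|=0.31292 <1
  x=-1.332: |R|=0.31317 <1
  x=-3.134: |R|=1.43762 >1
  x=-3.032: |R|=1.31092 >1
Interval (-2.7500, 0).

(-2.7500, 0).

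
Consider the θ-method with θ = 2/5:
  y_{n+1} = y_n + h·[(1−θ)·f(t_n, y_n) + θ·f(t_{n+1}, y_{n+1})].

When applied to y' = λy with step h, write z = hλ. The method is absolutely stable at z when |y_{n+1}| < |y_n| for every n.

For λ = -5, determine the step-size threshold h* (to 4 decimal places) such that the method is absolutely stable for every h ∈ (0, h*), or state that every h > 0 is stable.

Set f=λy, z=hλ:
  y_{n+1} = y_n + z·[3/5·y_n + 2/5·y_{n+1}] ⇒ (1 − 2/5z)y_{n+1} = (1 + 3/5z)y_n
  ⇒ R(z) = (1 + 3/5z)/(1 − 2/5z).

Boundary: |R(x)|=1, x<0.
x=-1.46: |R|=0.0783
R=−1: 1+3/5x = −1+2/5x ⇒ -1/5x=2 ⇒ x=2/(-1/5)=-10.0000
Confirm numerically:
  x=-6.264: |R|=0.78686 <1
  x=-6.188: |R|=0.78062 <1
  x=-4.477: |R|=0.60420 <1
  x=-4.063: |R|=0.54769 <1
  x=-10.538: |R|=1.02063 >1
  x=-10.349: |R|=1.01358 >1
  x=-10.133: |R|=1.00526 >1
Interval (-10.0000, 0).

(-10.0000,0); λ=-5 ⇒ h* = (10)/5 = 2.0000.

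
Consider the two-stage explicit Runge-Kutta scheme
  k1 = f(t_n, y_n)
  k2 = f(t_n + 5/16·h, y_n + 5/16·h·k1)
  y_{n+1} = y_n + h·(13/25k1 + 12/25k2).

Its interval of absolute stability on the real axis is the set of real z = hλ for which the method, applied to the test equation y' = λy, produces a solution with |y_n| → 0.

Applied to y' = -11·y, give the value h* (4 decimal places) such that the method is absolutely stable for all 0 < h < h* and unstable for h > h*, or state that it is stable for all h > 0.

On y'=λy, z=hλ:
  k1=λy_n ⇒ h·k1=z·y_n;  k2=λ(1+5/16z)y_n ⇒ h·k2=z(1+5/16z)y_n
  y_{n+1}/y_n = 1 + 13/25z + 12/25z(1+5/16z) = 1 + z + 3/20z²
  so R(z) = 1 + z + 3/20z².

Need |R(x)|<1, x<0.
x=-1.59: |R|=0.2108
R=1: x+3/20x²=0 ⇒ x=−20/3=-6.6667; min R=1−1/(4·3/20)=-0.6667>−1
Confirm numerically:
  x=-4.742: |R|=0.36902 <1
  x=-3.744: |R|=0.64137 <1
  x=-3.244: |R|=0.66547 <1
  x=-2.905: |R|=0.63915 <1
  x=-6.956: |R|=1.30189 >1
  x=-6.873: |R|=1.21272 >1
  x=-6.861: |R|=1.20000 >1
So |R|<1 on (-6.6667, 0).

(-6.6667,0); λ=-11 ⇒ h* = (20/3)/11 = 0.6061.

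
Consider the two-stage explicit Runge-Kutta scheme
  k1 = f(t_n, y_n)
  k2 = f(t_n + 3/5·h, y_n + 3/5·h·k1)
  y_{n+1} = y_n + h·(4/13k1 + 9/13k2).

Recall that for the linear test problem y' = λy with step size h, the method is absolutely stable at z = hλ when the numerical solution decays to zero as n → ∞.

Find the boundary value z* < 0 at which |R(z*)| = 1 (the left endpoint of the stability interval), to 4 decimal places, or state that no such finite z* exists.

On y'=λy, z=hλ:
  k1=λy_n ⇒ h·k1=z·y_n;  k2=λ(1+3/5z)y_n ⇒ h·k2=z(1+3/5z)y_n
  y_{n+1}/y_n = 1 + 4/13z + 9/13z(1+3/5z) = 1 + z + 27/65z²
  R(z) = 1 + z + 27/65z².

Need |R(x)|<1, x<0.
x=-1.04: |R|=0.4093
R=1: x+27/65x²=0 ⇒ x=−65/27=-2.4074; min R=1−1/(4·27/65)=0.3981>−1
Confirm numerically:
  x=-2.192: |R|=0.80387 <1
  x=-1.519: |R|=0.43944 <1
  x=-1.505: |R|=0.43586 <1
  x=-2.993: |R|=1.72804 >1
  x=-2.662: |R|=1.28152 >1
Interval (-2.4074, 0).

left endpoint -2.4074.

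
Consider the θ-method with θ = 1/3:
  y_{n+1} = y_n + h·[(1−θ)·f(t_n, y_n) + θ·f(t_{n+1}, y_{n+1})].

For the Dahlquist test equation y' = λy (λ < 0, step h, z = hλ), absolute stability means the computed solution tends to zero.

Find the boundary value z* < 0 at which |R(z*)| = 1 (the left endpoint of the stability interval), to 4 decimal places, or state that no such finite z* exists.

With y'=λy (z=hλ):
  y_{n+1} = y_n + z·[2/3·y_n + 1/3·y_{n+1}] ⇒ (1 − 1/3z)y_{n+1} = (1 + 2/3z)y_n
  Hence R(z) = (1 + 2/3z)/(1 − 1/3z).

Need |R(x)|<1, x<0.
x=-0.83: |R|=0.3499
R=−1: 1+2/3x = −1+1/3x ⇒ -1/3x=2 ⇒ x=2/(-1/3)=-6.0000
Confirm numerically:
  x=-5.304: |R|=0.91618 <1
  x=-3.997: |R|=0.71373 <1
  x=-3.947: |R|=0.70448 <1
  x=-2.624: |R|=0.39972 <1
  x=-6.217: |R|=1.02354 >1
  x=-6.172: |R|=1.01875 >1
Interval (-6.0000, 0).

z* = -6.0000.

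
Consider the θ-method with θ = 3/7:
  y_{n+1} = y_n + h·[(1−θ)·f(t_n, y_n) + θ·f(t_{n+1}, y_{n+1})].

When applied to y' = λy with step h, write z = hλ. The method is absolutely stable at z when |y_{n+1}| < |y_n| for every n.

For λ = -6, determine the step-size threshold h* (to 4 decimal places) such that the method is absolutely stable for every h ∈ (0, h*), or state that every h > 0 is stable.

(-14.0000,0); λ=-6 ⇒ h* = (14)/6 = 2.3333.

Set f=λy, z=hλ:
  y_{n+1} = y_n + z·[4/7·y_n + 3/7·y_{n+1}] ⇒ (1 − 3/7z)y_{n+1} = (1 + 4/7z)y_n
  so R(z) = (1 + 4/7z)/(1 − 3/7z).

Find x<0 with |R(x)|<1.
x=-1.61: |R|=0.0473
R=−1: 1+4/7x = −1+3/7x ⇒ -1/7x=2 ⇒ x=2/(-1/7)=-14.0000
Confirm numerically:
  x=-12.274: |R|=0.96061 <1
  x=-10.797: |R|=0.91869 <1
  x=-10.055: |R|=0.89385 <1
  x=-5.859: |R|=0.66876 <1
  x=-14.496: |R|=1.00982 >1
  x=-14.166: |R|=1.00335 >1
Interval (-14.0000, 0).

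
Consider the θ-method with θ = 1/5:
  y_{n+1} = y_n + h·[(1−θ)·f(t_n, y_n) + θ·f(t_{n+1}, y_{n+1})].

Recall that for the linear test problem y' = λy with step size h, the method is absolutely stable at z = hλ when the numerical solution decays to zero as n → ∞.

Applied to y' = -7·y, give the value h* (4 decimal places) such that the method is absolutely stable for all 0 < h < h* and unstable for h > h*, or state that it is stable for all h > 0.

(-3.3333,0); λ=-7 ⇒ h* = (10/3)/7 = 0.4762.

On y'=λy, z=hλ:
  y_{n+1} = y_n + z·[4/5·y_n + 1/5·y_{n+1}] ⇒ (1 − 1/5z)y_{n+1} = (1 + 4/5z)y_n
  ⇒ R(z) = (1 + 4/5z)/(1 − 1/5z).

Solve |R(x)|<1 on ℝ⁻.
x=-1.43: |R|=0.1120
R=−1: 1+4/5x = −1+1/5x ⇒ -3/5x=2 ⇒ x=2/(-3/5)=-3.3333
Confirm numerically:
  x=-3.061: |R|=0.89865 <1
  x=-2.942: |R|=0.85218 <1
  x=-2.597: |R|=0.70923 <1
  x=-1.771: |R|=0.30778 <1
  x=-3.630: |R|=1.10313 >1
  x=-3.547: |R|=1.07500 >1
Interval (-3.3333, 0).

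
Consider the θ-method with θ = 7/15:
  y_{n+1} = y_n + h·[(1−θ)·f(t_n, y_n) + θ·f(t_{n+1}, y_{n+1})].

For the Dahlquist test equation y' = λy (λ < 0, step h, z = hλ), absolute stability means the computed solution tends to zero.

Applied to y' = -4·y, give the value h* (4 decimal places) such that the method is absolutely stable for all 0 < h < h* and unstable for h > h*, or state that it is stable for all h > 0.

On y'=λy, z=hλ:
  y_{n+1} = y_n + z·[8/15·y_n + 7/15·y_{n+1}] ⇒ (1 − 7/15z)y_{n+1} = (1 + 8/15z)y_n
  R(z) = (1 + 8/15z)/(1 − 7/15z).

Find x<0 with |R(x)|<1.
x=-0.85: |R|=0.3914
R=−1: 1+8/15x = −1+7/15x ⇒ -1/15x=2 ⇒ x=2/(-1/15)=-30.0000
Confirm numerically:
  x=-27.023: |R|=0.98542 <1
  x=-26.299: |R|=0.98141 <1
  x=-21.576: |R|=0.94926 <1
  x=-30.429: |R|=1.00188 >1
  x=-30.318: |R|=1.00140 >1
  x=-30.273: |R|=1.00120 >1
Interval (-30.0000, 0).

(-30.0000,0); λ=-4 ⇒ h* = (30)/4 = 7.5000.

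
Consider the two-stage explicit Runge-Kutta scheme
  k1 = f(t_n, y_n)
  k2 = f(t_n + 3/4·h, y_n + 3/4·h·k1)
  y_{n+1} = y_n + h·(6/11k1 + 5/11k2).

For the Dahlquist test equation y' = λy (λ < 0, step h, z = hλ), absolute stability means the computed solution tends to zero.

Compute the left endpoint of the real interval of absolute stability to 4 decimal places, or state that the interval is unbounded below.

Test eqn y'=λy, z=hλ:
  k1=λy_n ⇒ h·k1=z·y_n;  k2=λ(1+3/4z)y_n ⇒ h·k2=z(1+3/4z)y_n
  y_{n+1}/y_n = 1 + 6/11z + 5/11z(1+3/4z) = 1 + z + 15/44z²
  Hence R(z) = 1 + z + 15/44z².

Need |R(x)|<1, x<0.
x=-0.43: |R|=0.6330
R=1: x+15/44x²=0 ⇒ x=−44/15=-2.9333; min R=1−1/(4·15/44)=0.2667>−1
Confirm numerically:
  x=-2.740: |R|=0.81941 <1
  x=-2.433: |R|=0.58501 <1
  x=-2.391: |R|=0.55794 <1
  x=-2.249: |R|=0.47532 <1
  x=-3.356: |R|=1.48357 >1
  x=-3.121: |R|=1.19967 >1
  x=-3.102: |R|=1.17836 >1
Interval (-2.9333, 0).

z* = -2.9333.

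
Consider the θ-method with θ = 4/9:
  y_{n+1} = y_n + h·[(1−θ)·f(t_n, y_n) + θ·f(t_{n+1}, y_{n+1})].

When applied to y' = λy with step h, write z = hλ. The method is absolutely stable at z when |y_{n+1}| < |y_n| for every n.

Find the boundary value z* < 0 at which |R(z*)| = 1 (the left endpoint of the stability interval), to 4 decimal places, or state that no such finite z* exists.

Set f=λy, z=hλ:
  y_{n+1} = y_n + z·[5/9·y_n + 4/9·y_{n+1}] ⇒ (1 − 4/9z)y_{n+1} = (1 + 5/9z)y_n
  so R(z) = (1 + 5/9z)/(1 − 4/9z).

Need |R(x)|<1, x<0.
x=-1.4: |R|=0.1370
R=−1: 1+5/9x = −1+4/9x ⇒ -1/9x=2 ⇒ x=2/(-1/9)=-18.0000
Confirm numerically:
  x=-17.504: |R|=0.99372 <1
  x=-15.208: |R|=0.96002 <1
  x=-10.492: |R|=0.85269 <1
  x=-18.378: |R|=1.00458 >1
  x=-18.202: |R|=1.00247 >1
Stable set (-18.0000, 0).

z* = -18.0000.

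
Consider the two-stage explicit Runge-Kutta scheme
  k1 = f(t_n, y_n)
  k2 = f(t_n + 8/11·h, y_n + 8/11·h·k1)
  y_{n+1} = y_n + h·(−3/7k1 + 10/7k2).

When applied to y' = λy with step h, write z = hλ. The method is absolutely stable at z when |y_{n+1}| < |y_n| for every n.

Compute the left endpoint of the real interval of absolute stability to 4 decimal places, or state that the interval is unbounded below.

With y'=λy (z=hλ):
  k1=λy_n ⇒ h·k1=z·y_n;  k2=λ(1+8/11z)y_n ⇒ h·k2=z(1+8/11z)y_n
  y_{n+1}/y_n = 1 − 3/7z + 10/7z(1+8/11z) = 1 + z + 80/77z²
  Hence R(z) = 1 + z + 80/77z².

Boundary: |R(x)|=1, x<0.
x=-0.87: |R|=0.9164
R=1: x+80/77x²=0 ⇒ x=−77/80=-0.9625; min R=1−1/(4·80/77)=0.7594>−1
Confirm numerically:
  x=-0.880: |R|=0.92457 <1
  x=-0.786: |R|=0.85587 <1
  x=-0.541: |R|=0.76308 <1
  x=-0.399: |R|=0.76640 <1
  x=-1.263: |R|=1.39432 >1
  x=-1.166: |R|=1.24653 >1
Interval (-0.9625, 0).

left endpoint -0.9625.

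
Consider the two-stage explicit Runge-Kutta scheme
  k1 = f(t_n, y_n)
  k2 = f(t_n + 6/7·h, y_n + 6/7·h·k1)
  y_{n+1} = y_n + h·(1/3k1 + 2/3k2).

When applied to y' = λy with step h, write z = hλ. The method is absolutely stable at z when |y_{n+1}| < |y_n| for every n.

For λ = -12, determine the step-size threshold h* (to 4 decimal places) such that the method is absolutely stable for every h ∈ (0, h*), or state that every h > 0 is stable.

(-1.7500,0); λ=-12 ⇒ h* = (7/4)/12 = 0.1458.

With y'=λy (z=hλ):
  k1=λy_n ⇒ h·k1=z·y_n;  k2=λ(1+6/7z)y_n ⇒ h·k2=z(1+6/7z)y_n
  y_{n+1}/y_n = 1 + 1/3z + 2/3z(1+6/7z) = 1 + z + 4/7z²
  so R(z) = 1 + z + 4/7z².

Find x<0 with |R(x)|<1.
x=-1.21: |R|=0.6266
R=1: x+4/7x²=0 ⇒ x=−7/4=-1.7500; min R=1−1/(4·4/7)=0.5625>−1
Confirm numerically:
  x=-1.496: |R|=0.78287 <1
  x=-1.332: |R|=0.68184 <1
  x=-1.310: |R|=0.67063 <1
  x=-0.729: |R|=0.57468 <1
  x=-2.247: |R|=1.63815 >1
  x=-2.164: |R|=1.51194 >1
  x=-2.027: |R|=1.32085 >1
Stable set (-1.7500, 0).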